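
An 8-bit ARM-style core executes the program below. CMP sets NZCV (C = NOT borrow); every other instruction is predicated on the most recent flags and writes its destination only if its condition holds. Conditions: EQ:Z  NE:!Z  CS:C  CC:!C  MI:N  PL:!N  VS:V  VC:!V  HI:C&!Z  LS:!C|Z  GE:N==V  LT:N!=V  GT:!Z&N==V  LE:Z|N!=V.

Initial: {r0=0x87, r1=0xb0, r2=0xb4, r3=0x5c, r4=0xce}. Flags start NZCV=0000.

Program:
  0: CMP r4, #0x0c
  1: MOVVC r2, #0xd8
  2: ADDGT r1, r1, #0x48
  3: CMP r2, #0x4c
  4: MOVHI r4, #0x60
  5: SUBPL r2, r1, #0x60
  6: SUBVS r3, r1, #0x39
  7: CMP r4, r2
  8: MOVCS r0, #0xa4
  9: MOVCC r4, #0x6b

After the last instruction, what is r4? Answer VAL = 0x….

0: ✓ CMP  NZCV=1010
1: ✓ MOVVC  r2←0xd8
2: · ADDGT
3: ✓ CMP  NZCV=1010
4: ✓ MOVHI  r4←0x60
5: · SUBPL
6: · SUBVS
7: ✓ CMP  NZCV=1001
8: · MOVCS
9: ✓ MOVCC  r4←0x6b

VAL = 0x6b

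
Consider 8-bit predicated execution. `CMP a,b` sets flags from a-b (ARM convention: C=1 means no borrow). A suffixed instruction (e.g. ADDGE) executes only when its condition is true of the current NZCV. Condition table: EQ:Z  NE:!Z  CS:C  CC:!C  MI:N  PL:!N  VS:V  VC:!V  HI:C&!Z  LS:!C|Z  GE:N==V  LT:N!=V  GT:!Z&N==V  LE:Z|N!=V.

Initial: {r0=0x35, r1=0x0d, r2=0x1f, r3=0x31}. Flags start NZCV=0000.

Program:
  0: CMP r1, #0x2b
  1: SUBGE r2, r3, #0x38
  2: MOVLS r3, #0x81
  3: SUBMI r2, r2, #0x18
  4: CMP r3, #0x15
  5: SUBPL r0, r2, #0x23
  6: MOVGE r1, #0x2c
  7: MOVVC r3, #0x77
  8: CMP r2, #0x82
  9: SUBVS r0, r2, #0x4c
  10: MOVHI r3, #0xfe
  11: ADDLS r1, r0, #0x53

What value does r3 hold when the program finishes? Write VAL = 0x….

VAL = 0x81

[0] flags=1000 → (cmp)
[1] flags=1000 GE?F → skip
[2] flags=1000 LS?T → r3=0x81
[3] flags=1000 MI?T → r2=0x07
[4] flags=0011 → (cmp)
[5] flags=0011 PL?T → r0=0xe4
[6] flags=0011 GE?F → skip
[7] flags=0011 VC?F → skip
[8] flags=1001 → (cmp)
[9] flags=1001 VS?T → r0=0xbb
[10] flags=1001 HI?F → skip
[11] flags=1001 LS?T → r1=0x0e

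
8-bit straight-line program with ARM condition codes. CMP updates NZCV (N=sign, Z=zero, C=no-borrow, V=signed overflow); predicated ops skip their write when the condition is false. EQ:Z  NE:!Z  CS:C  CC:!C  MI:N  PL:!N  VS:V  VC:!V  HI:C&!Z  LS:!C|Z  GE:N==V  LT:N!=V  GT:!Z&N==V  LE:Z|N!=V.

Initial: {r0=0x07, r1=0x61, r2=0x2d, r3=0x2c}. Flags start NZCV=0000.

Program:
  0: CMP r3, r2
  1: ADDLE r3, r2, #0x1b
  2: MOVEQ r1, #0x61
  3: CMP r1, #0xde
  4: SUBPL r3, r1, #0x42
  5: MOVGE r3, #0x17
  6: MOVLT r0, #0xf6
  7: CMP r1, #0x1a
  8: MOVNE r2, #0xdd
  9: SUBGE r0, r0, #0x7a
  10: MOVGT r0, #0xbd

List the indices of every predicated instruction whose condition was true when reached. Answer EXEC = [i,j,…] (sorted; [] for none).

EXEC = [1,5,8,9,10]

[0] flags=1000 → (cmp)
[1] flags=1000 LE?T → r3=0x48
[2] flags=1000 EQ?F → skip
[3] flags=1001 → (cmp)
[4] flags=1001 PL?F → skip
[5] flags=1001 GE?T → r3=0x17
[6] flags=1001 LT?F → skip
[7] flags=0010 → (cmp)
[8] flags=0010 NE?T → r2=0xdd
[9] flags=0010 GE?T → r0=0x8d
[10] flags=0010 GT?T → r0=0xbd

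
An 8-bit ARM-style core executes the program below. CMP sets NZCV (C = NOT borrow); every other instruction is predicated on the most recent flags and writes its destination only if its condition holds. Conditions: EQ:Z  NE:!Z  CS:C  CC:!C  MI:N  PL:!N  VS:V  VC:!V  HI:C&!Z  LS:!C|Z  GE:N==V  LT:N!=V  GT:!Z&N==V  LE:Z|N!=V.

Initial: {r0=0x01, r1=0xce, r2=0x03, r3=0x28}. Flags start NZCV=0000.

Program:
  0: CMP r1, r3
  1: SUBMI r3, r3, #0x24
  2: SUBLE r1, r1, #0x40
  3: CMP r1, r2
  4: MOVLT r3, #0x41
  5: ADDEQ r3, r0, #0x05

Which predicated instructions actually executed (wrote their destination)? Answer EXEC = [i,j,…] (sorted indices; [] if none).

EXEC = [1,2,4]

0: ✓ CMP  NZCV=1010
1: ✓ SUBMI  r3←0x04
2: ✓ SUBLE  r1←0x8e
3: ✓ CMP  NZCV=1010
4: ✓ MOVLT  r3←0x41
5: · ADDEQ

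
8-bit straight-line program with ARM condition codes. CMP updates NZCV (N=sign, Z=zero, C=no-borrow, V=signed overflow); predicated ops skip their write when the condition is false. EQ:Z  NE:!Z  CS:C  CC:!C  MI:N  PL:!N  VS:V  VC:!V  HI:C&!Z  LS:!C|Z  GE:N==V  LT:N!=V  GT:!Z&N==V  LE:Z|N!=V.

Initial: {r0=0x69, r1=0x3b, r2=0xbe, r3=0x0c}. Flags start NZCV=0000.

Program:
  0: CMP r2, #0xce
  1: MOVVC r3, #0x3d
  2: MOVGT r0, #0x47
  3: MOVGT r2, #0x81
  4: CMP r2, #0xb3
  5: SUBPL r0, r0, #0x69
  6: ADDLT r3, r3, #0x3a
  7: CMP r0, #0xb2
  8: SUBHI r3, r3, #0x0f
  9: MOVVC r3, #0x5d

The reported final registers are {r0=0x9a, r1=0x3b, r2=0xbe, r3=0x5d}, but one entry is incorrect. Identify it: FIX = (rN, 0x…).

0: ✓ CMP  NZCV=1000
1: ✓ MOVVC  r3←0x3d
2: · MOVGT
3: · MOVGT
4: ✓ CMP  NZCV=0010
5: ✓ SUBPL  r0←0x00
6: · ADDLT
7: ✓ CMP  NZCV=0000
8: · SUBHI
9: ✓ MOVVC  r3←0x5d

FIX = (r0, 0x00)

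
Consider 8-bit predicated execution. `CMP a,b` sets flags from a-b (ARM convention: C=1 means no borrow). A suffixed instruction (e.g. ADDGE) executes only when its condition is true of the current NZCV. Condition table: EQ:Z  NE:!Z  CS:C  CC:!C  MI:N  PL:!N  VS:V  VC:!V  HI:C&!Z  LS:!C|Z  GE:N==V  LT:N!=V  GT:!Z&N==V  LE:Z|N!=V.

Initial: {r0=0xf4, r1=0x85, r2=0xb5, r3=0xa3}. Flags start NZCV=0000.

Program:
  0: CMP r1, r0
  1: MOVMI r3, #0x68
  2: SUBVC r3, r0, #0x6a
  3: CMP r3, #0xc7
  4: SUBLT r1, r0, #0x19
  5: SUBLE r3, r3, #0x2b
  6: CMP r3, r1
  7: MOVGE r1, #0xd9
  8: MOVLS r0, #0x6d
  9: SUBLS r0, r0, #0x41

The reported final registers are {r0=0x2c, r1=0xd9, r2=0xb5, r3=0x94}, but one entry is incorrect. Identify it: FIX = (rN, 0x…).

[0] flags=1000 → (cmp)
[1] flags=1000 MI?T → r3=0x68
[2] flags=1000 VC?T → r3=0x8a
[3] flags=1000 → (cmp)
[4] flags=1000 LT?T → r1=0xdb
[5] flags=1000 LE?T → r3=0x5f
[6] flags=1001 → (cmp)
[7] flags=1001 GE?T → r1=0xd9
[8] flags=1001 LS?T → r0=0x6d
[9] flags=1001 LS?T → r0=0x2c

FIX = (r3, 0x5f)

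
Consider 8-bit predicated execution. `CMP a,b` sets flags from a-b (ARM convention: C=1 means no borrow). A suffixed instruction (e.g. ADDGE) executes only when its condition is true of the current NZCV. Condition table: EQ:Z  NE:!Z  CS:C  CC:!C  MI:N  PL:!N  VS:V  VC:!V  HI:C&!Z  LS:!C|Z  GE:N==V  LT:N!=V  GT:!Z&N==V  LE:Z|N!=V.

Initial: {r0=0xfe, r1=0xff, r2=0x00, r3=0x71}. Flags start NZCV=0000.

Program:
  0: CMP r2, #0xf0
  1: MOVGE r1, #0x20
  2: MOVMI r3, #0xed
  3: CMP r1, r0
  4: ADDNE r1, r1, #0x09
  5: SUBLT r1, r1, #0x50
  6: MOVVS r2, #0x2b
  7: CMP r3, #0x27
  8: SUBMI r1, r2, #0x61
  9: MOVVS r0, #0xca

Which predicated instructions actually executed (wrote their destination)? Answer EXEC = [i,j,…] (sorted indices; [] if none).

EXEC = [1,4]

0: ✓ CMP  NZCV=0000
1: ✓ MOVGE  r1←0x20
2: · MOVMI
3: ✓ CMP  NZCV=0000
4: ✓ ADDNE  r1←0x29
5: · SUBLT
6: · MOVVS
7: ✓ CMP  NZCV=0010
8: · SUBMI
9: · MOVVS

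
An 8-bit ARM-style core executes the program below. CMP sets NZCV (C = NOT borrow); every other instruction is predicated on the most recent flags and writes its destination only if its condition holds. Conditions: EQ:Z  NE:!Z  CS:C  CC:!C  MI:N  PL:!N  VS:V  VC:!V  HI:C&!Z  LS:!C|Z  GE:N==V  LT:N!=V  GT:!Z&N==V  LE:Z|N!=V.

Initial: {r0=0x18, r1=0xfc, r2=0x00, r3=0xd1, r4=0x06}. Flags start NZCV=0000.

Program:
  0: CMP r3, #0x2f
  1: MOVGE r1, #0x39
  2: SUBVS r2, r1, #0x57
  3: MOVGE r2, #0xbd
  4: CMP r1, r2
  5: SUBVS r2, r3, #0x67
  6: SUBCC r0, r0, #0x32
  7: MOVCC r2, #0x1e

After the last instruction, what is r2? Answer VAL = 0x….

[0] flags=1010 → (cmp)
[1] flags=1010 GE?F → skip
[2] flags=1010 VS?F → skip
[3] flags=1010 GE?F → skip
[4] flags=1010 → (cmp)
[5] flags=1010 VS?F → skip
[6] flags=1010 CC?F → skip
[7] flags=1010 CC?F → skip

VAL = 0x00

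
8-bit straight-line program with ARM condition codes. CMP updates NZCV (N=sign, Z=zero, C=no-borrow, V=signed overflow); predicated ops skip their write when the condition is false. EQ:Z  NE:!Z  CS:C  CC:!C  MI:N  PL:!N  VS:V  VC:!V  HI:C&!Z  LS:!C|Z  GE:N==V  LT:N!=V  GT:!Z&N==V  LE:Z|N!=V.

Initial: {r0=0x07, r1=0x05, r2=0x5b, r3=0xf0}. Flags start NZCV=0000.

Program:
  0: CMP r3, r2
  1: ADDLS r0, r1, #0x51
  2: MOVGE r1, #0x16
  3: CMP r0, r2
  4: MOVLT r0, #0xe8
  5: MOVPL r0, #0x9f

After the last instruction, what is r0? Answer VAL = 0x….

VAL = 0xe8

0: ✓ CMP  NZCV=1010
1: · ADDLS
2: · MOVGE
3: ✓ CMP  NZCV=1000
4: ✓ MOVLT  r0←0xe8
5: · MOVPL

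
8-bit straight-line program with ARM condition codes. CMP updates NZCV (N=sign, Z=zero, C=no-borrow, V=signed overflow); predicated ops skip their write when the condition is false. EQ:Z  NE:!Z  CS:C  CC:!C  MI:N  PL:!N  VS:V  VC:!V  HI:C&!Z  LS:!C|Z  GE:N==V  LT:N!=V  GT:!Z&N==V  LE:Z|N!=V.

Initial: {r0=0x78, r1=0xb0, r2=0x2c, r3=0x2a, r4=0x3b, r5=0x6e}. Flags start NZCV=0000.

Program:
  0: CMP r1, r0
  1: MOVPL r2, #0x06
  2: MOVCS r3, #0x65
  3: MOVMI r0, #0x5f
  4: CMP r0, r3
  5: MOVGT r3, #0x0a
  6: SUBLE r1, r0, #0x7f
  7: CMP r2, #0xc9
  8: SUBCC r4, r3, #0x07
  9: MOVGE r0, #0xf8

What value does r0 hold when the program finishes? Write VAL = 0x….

VAL = 0xf8

[0] flags=0011 → (cmp)
[1] flags=0011 PL?T → r2=0x06
[2] flags=0011 CS?T → r3=0x65
[3] flags=0011 MI?F → skip
[4] flags=0010 → (cmp)
[5] flags=0010 GT?T → r3=0x0a
[6] flags=0010 LE?F → skip
[7] flags=0000 → (cmp)
[8] flags=0000 CC?T → r4=0x03
[9] flags=0000 GE?T → r0=0xf8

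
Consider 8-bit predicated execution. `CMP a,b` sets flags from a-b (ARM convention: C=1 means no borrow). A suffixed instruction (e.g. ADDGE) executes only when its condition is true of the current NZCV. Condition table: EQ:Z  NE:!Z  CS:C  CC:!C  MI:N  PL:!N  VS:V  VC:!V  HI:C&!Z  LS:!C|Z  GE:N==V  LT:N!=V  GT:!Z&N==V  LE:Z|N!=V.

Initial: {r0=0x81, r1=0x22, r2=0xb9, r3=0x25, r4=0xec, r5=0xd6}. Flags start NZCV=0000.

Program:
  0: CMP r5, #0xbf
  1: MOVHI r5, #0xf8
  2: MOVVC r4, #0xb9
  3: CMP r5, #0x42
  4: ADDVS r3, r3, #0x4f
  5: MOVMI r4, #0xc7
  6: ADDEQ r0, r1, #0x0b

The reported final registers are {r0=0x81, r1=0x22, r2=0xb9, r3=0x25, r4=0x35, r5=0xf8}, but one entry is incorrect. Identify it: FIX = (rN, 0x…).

0: ✓ CMP  NZCV=0010
1: ✓ MOVHI  r5←0xf8
2: ✓ MOVVC  r4←0xb9
3: ✓ CMP  NZCV=1010
4: · ADDVS
5: ✓ MOVMI  r4←0xc7
6: · ADDEQ

FIX = (r4, 0xc7)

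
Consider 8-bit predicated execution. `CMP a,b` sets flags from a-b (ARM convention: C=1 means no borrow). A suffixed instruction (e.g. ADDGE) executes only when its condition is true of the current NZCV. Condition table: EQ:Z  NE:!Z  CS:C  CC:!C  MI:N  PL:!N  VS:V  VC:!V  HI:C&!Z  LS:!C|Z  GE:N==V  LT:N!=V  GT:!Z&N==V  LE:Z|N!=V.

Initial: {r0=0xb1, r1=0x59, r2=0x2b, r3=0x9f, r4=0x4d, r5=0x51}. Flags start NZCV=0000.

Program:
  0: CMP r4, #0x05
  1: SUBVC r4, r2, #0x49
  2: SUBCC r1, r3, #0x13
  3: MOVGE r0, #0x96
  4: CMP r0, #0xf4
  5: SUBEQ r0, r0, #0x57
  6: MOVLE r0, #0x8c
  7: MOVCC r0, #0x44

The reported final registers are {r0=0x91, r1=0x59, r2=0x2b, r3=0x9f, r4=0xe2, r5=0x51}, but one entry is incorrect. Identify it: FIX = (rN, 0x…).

[0] flags=0010 → (cmp)
[1] flags=0010 VC?T → r4=0xe2
[2] flags=0010 CC?F → skip
[3] flags=0010 GE?T → r0=0x96
[4] flags=1000 → (cmp)
[5] flags=1000 EQ?F → skip
[6] flags=1000 LE?T → r0=0x8c
[7] flags=1000 CC?T → r0=0x44

FIX = (r0, 0x44)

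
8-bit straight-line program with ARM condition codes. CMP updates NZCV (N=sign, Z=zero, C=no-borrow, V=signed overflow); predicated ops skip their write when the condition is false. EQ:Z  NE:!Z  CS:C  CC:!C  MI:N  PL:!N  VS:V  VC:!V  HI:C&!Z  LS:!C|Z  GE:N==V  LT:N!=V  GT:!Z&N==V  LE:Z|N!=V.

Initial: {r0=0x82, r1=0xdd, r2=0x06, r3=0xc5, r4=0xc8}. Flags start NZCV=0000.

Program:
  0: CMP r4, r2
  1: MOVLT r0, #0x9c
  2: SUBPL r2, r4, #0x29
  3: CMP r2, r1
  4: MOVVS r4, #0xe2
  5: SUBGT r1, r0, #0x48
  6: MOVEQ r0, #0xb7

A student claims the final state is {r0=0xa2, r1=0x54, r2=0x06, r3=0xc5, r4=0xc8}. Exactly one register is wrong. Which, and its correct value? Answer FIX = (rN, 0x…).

FIX = (r0, 0x9c)

0: ✓ CMP  NZCV=1010
1: ✓ MOVLT  r0←0x9c
2: · SUBPL
3: ✓ CMP  NZCV=0000
4: · MOVVS
5: ✓ SUBGT  r1←0x54
6: · MOVEQ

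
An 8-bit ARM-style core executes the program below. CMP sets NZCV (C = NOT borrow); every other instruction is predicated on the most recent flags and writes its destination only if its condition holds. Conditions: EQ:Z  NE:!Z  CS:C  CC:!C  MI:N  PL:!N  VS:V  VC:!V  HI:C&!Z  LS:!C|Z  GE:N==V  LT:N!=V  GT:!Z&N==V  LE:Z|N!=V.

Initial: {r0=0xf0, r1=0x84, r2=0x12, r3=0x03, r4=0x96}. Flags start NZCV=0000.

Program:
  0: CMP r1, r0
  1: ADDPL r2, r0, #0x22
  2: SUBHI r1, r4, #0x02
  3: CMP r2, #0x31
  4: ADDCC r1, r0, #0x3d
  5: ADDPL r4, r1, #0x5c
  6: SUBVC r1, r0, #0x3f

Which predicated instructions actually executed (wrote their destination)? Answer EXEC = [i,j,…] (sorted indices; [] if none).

0: ✓ CMP  NZCV=1000
1: · ADDPL
2: · SUBHI
3: ✓ CMP  NZCV=1000
4: ✓ ADDCC  r1←0x2d
5: · ADDPL
6: ✓ SUBVC  r1←0xb1

EXEC = [4,6]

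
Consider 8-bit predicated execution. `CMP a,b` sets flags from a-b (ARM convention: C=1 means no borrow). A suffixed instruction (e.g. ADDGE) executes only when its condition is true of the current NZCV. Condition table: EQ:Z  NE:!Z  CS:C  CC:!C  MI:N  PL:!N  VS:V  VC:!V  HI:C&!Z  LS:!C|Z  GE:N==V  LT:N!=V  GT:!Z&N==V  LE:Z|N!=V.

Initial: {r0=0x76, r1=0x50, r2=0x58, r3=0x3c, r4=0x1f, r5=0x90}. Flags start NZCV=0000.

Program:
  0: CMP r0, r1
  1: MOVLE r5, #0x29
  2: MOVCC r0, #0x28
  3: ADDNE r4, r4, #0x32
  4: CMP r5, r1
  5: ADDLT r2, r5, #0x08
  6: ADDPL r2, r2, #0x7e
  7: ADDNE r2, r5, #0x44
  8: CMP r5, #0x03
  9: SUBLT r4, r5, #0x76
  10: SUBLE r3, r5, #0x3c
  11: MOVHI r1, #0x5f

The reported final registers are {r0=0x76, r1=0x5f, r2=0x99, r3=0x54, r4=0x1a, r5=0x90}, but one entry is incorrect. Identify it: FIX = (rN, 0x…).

FIX = (r2, 0xd4)

0: ✓ CMP  NZCV=0010
1: · MOVLE
2: · MOVCC
3: ✓ ADDNE  r4←0x51
4: ✓ CMP  NZCV=0011
5: ✓ ADDLT  r2←0x98
6: ✓ ADDPL  r2←0x16
7: ✓ ADDNE  r2←0xd4
8: ✓ CMP  NZCV=1010
9: ✓ SUBLT  r4←0x1a
10: ✓ SUBLE  r3←0x54
11: ✓ MOVHI  r1←0x5f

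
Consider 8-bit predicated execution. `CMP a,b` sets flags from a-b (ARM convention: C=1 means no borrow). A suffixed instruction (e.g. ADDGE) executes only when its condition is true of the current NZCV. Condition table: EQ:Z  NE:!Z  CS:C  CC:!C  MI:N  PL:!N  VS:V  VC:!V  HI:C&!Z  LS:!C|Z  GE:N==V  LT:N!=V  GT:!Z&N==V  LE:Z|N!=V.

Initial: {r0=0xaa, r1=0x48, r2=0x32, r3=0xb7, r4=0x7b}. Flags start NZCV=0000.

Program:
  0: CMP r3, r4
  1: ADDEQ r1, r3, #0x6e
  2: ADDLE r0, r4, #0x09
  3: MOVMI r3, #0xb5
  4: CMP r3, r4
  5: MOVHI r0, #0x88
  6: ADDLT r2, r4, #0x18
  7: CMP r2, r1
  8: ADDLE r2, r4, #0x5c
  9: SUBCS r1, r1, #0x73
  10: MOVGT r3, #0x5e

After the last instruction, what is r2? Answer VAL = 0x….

VAL = 0xd7

0: ✓ CMP  NZCV=0011
1: · ADDEQ
2: ✓ ADDLE  r0←0x84
3: · MOVMI
4: ✓ CMP  NZCV=0011
5: ✓ MOVHI  r0←0x88
6: ✓ ADDLT  r2←0x93
7: ✓ CMP  NZCV=0011
8: ✓ ADDLE  r2←0xd7
9: ✓ SUBCS  r1←0xd5
10: · MOVGT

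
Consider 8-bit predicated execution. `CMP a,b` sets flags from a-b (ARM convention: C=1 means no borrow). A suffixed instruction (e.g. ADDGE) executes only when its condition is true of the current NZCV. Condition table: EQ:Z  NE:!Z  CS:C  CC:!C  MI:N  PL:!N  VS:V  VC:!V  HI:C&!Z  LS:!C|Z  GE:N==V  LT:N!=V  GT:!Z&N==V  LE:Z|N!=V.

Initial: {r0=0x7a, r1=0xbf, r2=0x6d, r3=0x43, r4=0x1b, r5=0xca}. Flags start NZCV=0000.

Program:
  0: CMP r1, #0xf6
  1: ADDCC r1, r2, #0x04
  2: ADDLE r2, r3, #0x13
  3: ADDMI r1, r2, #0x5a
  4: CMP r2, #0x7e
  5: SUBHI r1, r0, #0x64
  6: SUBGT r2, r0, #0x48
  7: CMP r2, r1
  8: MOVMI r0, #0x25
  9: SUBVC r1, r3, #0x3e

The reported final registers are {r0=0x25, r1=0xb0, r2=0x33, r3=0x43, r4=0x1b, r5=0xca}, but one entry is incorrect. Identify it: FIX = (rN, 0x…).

FIX = (r2, 0x56)

[0] flags=1000 → (cmp)
[1] flags=1000 CC?T → r1=0x71
[2] flags=1000 LE?T → r2=0x56
[3] flags=1000 MI?T → r1=0xb0
[4] flags=1000 → (cmp)
[5] flags=1000 HI?F → skip
[6] flags=1000 GT?F → skip
[7] flags=1001 → (cmp)
[8] flags=1001 MI?T → r0=0x25
[9] flags=1001 VC?F → skip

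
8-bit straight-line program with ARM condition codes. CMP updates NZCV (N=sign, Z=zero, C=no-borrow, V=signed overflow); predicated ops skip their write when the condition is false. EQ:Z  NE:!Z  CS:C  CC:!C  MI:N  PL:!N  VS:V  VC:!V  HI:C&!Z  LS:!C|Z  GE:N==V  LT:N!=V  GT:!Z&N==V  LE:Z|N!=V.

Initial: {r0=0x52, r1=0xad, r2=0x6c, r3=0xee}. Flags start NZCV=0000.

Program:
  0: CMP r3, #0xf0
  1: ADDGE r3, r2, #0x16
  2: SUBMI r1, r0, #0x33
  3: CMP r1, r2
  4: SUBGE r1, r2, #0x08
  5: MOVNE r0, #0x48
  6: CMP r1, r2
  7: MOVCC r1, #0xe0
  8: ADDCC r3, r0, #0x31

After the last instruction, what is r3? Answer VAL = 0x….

VAL = 0x79

[0] flags=1000 → (cmp)
[1] flags=1000 GE?F → skip
[2] flags=1000 MI?T → r1=0x1f
[3] flags=1000 → (cmp)
[4] flags=1000 GE?F → skip
[5] flags=1000 NE?T → r0=0x48
[6] flags=1000 → (cmp)
[7] flags=1000 CC?T → r1=0xe0
[8] flags=1000 CC?T → r3=0x79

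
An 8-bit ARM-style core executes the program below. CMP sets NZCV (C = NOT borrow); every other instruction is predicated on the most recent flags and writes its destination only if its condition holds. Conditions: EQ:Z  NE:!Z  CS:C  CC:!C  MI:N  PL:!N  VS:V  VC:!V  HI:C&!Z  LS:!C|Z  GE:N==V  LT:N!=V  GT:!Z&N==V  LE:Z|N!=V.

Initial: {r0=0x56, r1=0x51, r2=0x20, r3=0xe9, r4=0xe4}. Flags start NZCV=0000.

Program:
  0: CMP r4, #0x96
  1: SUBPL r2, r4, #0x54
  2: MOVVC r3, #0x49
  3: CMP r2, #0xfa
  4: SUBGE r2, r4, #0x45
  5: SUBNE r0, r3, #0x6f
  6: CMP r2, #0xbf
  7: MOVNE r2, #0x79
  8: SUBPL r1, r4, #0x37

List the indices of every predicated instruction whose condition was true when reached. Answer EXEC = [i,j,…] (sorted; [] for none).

EXEC = [1,2,5,7]

[0] flags=0010 → (cmp)
[1] flags=0010 PL?T → r2=0x90
[2] flags=0010 VC?T → r3=0x49
[3] flags=1000 → (cmp)
[4] flags=1000 GE?F → skip
[5] flags=1000 NE?T → r0=0xda
[6] flags=1000 → (cmp)
[7] flags=1000 NE?T → r2=0x79
[8] flags=1000 PL?F → skip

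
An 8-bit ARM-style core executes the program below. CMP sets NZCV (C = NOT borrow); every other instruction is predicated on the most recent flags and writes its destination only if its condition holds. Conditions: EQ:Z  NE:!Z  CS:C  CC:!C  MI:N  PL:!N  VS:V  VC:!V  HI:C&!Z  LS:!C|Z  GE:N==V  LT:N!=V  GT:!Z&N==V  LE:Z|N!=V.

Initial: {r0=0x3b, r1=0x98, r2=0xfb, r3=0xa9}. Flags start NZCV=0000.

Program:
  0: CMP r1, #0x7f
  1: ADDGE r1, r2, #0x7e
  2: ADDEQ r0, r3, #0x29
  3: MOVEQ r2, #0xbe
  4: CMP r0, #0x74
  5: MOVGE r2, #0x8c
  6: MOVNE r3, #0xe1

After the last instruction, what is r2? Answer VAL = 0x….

VAL = 0xfb

[0] flags=0011 → (cmp)
[1] flags=0011 GE?F → skip
[2] flags=0011 EQ?F → skip
[3] flags=0011 EQ?F → skip
[4] flags=1000 → (cmp)
[5] flags=1000 GE?F → skip
[6] flags=1000 NE?T → r3=0xe1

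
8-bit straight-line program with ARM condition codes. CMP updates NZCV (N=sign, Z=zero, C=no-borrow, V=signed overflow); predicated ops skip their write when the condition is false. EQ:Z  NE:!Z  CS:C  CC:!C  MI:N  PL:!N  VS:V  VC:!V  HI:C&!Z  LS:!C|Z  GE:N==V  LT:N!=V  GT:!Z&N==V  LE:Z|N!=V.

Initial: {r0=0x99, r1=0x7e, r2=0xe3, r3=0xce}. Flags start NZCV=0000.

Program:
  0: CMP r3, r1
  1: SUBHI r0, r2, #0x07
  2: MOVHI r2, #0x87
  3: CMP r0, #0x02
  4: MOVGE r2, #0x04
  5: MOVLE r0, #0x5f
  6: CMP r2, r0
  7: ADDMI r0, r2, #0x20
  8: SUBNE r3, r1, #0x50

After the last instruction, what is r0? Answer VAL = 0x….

VAL = 0x5f

0: ✓ CMP  NZCV=0011
1: ✓ SUBHI  r0←0xdc
2: ✓ MOVHI  r2←0x87
3: ✓ CMP  NZCV=1010
4: · MOVGE
5: ✓ MOVLE  r0←0x5f
6: ✓ CMP  NZCV=0011
7: · ADDMI
8: ✓ SUBNE  r3←0x2e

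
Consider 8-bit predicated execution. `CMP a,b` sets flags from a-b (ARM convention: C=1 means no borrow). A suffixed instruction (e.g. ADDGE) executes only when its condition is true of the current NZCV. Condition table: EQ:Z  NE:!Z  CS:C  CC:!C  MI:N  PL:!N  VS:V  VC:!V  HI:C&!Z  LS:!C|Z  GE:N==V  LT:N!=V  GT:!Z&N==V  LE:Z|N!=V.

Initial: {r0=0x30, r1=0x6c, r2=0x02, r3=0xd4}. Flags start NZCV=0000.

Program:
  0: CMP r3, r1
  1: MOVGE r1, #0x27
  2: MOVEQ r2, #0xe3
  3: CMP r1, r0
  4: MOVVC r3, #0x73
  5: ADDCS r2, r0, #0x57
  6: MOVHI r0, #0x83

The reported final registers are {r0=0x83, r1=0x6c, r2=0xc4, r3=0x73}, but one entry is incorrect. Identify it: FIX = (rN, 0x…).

FIX = (r2, 0x87)

[0] flags=0011 → (cmp)
[1] flags=0011 GE?F → skip
[2] flags=0011 EQ?F → skip
[3] flags=0010 → (cmp)
[4] flags=0010 VC?T → r3=0x73
[5] flags=0010 CS?T → r2=0x87
[6] flags=0010 HI?T → r0=0x83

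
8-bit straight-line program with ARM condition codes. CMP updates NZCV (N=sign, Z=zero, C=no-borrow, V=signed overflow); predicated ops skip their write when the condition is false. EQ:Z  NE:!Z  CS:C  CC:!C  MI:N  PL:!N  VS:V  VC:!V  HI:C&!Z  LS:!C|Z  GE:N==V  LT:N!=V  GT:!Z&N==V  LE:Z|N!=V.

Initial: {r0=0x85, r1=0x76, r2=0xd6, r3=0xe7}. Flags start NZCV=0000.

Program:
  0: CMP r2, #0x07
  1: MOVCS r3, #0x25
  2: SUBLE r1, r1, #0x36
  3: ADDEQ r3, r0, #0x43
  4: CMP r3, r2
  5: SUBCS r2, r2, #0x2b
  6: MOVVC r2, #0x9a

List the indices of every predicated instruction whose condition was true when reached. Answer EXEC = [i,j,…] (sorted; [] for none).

[0] flags=1010 → (cmp)
[1] flags=1010 CS?T → r3=0x25
[2] flags=1010 LE?T → r1=0x40
[3] flags=1010 EQ?F → skip
[4] flags=0000 → (cmp)
[5] flags=0000 CS?F → skip
[6] flags=0000 VC?T → r2=0x9a

EXEC = [1,2,6]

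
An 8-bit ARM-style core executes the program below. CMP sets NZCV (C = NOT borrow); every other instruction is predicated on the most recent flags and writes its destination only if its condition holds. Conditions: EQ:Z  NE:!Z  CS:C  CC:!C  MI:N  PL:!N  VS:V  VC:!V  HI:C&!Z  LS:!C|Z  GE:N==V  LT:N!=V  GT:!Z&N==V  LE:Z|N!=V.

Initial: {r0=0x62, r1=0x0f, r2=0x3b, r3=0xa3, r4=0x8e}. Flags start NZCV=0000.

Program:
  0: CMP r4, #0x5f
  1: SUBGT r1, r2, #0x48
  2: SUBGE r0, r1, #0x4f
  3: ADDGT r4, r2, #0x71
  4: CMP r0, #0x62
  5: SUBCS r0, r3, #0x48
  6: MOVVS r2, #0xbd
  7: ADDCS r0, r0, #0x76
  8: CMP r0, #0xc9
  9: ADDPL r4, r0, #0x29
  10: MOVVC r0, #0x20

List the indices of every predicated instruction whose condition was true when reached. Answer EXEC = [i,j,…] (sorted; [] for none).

[0] flags=0011 → (cmp)
[1] flags=0011 GT?F → skip
[2] flags=0011 GE?F → skip
[3] flags=0011 GT?F → skip
[4] flags=0110 → (cmp)
[5] flags=0110 CS?T → r0=0x5b
[6] flags=0110 VS?F → skip
[7] flags=0110 CS?T → r0=0xd1
[8] flags=0010 → (cmp)
[9] flags=0010 PL?T → r4=0xfa
[10] flags=0010 VC?T → r0=0x20

EXEC = [5,7,9,10]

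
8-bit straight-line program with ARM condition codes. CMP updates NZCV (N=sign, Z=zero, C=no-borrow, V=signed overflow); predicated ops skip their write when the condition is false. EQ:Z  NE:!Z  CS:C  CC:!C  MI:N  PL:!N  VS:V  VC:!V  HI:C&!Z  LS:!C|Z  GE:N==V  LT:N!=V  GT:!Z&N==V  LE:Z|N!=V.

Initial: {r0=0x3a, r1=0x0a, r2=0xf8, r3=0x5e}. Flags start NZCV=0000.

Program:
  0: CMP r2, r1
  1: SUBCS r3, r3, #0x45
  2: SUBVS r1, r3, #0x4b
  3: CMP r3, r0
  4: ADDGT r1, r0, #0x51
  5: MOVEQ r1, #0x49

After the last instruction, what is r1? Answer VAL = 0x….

VAL = 0x0a

0: ✓ CMP  NZCV=1010
1: ✓ SUBCS  r3←0x19
2: · SUBVS
3: ✓ CMP  NZCV=1000
4: · ADDGT
5: · MOVEQ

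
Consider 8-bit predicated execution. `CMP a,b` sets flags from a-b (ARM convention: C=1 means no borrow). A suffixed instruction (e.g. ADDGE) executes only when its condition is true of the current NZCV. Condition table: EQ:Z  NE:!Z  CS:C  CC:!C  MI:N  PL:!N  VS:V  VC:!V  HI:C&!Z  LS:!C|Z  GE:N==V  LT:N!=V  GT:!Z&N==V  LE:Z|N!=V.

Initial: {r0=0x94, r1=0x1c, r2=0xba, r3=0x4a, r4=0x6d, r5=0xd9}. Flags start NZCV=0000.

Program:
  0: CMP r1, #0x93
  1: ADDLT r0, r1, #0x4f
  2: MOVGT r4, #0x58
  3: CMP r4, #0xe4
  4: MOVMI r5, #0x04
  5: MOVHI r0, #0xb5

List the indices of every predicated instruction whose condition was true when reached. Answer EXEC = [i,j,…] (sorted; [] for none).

EXEC = [2]

[0] flags=1001 → (cmp)
[1] flags=1001 LT?F → skip
[2] flags=1001 GT?T → r4=0x58
[3] flags=0000 → (cmp)
[4] flags=0000 MI?F → skip
[5] flags=0000 HI?F → skip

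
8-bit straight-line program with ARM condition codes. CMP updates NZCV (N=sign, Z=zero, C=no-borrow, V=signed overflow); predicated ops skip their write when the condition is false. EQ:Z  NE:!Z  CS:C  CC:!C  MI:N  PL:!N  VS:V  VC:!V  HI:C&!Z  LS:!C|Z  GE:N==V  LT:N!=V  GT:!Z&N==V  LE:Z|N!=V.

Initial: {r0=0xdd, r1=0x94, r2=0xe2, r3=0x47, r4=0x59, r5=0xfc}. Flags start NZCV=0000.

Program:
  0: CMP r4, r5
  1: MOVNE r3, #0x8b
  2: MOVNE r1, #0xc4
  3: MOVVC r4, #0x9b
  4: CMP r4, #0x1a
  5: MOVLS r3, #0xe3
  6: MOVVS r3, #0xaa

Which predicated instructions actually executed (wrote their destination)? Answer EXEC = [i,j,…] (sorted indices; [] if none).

0: ✓ CMP  NZCV=0000
1: ✓ MOVNE  r3←0x8b
2: ✓ MOVNE  r1←0xc4
3: ✓ MOVVC  r4←0x9b
4: ✓ CMP  NZCV=1010
5: · MOVLS
6: · MOVVS

EXEC = [1,2,3]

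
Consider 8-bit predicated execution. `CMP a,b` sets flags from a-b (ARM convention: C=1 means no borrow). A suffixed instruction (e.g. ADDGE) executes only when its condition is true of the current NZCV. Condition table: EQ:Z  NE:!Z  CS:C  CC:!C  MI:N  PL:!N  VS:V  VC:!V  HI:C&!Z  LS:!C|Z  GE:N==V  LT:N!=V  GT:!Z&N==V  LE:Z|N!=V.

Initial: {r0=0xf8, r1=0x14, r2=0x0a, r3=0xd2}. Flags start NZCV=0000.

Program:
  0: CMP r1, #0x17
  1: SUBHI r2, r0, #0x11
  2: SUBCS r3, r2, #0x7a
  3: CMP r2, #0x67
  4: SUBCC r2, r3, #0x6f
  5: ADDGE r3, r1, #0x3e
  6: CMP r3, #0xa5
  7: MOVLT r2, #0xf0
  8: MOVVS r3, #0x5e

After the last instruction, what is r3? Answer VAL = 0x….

0: ✓ CMP  NZCV=1000
1: · SUBHI
2: · SUBCS
3: ✓ CMP  NZCV=1000
4: ✓ SUBCC  r2←0x63
5: · ADDGE
6: ✓ CMP  NZCV=0010
7: · MOVLT
8: · MOVVS

VAL = 0xd2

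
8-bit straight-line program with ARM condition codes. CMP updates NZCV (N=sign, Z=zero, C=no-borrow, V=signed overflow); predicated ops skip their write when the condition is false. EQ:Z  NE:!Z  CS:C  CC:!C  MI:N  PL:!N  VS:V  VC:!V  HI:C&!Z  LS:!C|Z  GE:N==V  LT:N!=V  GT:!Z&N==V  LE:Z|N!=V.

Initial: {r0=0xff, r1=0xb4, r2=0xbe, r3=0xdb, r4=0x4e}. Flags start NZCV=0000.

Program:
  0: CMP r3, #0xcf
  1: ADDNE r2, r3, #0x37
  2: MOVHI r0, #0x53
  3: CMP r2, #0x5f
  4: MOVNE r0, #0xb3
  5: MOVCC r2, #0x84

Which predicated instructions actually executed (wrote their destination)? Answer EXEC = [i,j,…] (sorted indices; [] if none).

0: ✓ CMP  NZCV=0010
1: ✓ ADDNE  r2←0x12
2: ✓ MOVHI  r0←0x53
3: ✓ CMP  NZCV=1000
4: ✓ MOVNE  r0←0xb3
5: ✓ MOVCC  r2←0x84

EXEC = [1,2,4,5]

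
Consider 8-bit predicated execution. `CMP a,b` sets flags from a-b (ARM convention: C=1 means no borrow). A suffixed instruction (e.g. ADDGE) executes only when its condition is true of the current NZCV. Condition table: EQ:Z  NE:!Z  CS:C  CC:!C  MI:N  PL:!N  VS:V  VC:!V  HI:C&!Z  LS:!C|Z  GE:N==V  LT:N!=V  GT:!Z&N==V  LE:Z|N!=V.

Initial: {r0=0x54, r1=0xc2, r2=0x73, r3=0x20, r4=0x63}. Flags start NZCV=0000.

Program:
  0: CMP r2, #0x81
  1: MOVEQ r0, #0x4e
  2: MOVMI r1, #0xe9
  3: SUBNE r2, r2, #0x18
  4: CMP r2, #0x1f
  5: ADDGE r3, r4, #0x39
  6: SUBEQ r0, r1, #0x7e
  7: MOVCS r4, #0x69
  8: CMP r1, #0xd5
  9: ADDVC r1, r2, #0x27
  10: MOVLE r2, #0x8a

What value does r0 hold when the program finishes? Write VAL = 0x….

VAL = 0x54

[0] flags=1001 → (cmp)
[1] flags=1001 EQ?F → skip
[2] flags=1001 MI?T → r1=0xe9
[3] flags=1001 NE?T → r2=0x5b
[4] flags=0010 → (cmp)
[5] flags=0010 GE?T → r3=0x9c
[6] flags=0010 EQ?F → skip
[7] flags=0010 CS?T → r4=0x69
[8] flags=0010 → (cmp)
[9] flags=0010 VC?T → r1=0x82
[10] flags=0010 LE?F → skip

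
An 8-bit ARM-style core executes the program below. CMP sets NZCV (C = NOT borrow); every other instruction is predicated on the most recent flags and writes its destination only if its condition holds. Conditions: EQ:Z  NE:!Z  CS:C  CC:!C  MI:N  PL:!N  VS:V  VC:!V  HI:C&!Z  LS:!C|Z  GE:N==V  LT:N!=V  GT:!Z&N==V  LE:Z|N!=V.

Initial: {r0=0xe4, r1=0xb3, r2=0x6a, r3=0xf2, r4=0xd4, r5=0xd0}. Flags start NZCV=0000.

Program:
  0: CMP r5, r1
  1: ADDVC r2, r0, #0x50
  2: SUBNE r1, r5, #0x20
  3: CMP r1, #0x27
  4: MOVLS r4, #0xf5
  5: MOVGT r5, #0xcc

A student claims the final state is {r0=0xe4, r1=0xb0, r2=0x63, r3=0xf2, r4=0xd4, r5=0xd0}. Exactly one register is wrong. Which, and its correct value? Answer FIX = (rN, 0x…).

0: ✓ CMP  NZCV=0010
1: ✓ ADDVC  r2←0x34
2: ✓ SUBNE  r1←0xb0
3: ✓ CMP  NZCV=1010
4: · MOVLS
5: · MOVGT

FIX = (r2, 0x34)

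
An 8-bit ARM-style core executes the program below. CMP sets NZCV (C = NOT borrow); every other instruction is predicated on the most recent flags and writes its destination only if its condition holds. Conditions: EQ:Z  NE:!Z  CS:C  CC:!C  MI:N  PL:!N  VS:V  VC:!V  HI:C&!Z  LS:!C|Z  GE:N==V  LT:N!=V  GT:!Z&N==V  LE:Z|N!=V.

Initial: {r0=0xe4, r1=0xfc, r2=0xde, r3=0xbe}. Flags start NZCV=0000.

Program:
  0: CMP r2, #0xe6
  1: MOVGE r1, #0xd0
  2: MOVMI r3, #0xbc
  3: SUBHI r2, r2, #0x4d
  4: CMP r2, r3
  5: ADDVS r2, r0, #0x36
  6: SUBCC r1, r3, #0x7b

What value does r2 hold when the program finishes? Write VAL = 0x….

VAL = 0xde

0: ✓ CMP  NZCV=1000
1: · MOVGE
2: ✓ MOVMI  r3←0xbc
3: · SUBHI
4: ✓ CMP  NZCV=0010
5: · ADDVS
6: · SUBCC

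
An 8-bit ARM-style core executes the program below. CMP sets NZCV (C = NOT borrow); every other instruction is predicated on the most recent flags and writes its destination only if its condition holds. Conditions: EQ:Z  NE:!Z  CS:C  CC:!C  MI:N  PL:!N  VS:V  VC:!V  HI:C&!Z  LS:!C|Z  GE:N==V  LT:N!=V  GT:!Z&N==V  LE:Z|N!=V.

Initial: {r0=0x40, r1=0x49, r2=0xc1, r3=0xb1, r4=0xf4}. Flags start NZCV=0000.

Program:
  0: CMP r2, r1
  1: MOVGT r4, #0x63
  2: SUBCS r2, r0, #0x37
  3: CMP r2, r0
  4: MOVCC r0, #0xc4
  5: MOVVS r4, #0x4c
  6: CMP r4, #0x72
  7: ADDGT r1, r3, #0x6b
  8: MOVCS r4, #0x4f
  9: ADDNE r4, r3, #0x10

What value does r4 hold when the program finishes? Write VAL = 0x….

VAL = 0xc1

0: ✓ CMP  NZCV=0011
1: · MOVGT
2: ✓ SUBCS  r2←0x09
3: ✓ CMP  NZCV=1000
4: ✓ MOVCC  r0←0xc4
5: · MOVVS
6: ✓ CMP  NZCV=1010
7: · ADDGT
8: ✓ MOVCS  r4←0x4f
9: ✓ ADDNE  r4←0xc1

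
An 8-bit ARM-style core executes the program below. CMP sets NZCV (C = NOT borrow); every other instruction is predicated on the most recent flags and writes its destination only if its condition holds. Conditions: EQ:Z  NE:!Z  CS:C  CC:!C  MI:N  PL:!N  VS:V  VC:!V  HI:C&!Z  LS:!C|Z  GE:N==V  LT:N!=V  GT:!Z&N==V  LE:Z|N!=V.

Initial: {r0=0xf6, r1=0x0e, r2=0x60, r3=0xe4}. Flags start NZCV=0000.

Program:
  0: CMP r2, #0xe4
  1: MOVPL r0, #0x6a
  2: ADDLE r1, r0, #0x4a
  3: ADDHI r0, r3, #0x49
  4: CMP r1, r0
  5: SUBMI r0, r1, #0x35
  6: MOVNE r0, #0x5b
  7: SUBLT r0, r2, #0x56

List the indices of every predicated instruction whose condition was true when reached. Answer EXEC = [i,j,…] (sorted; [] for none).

EXEC = [1,5,6,7]

[0] flags=0000 → (cmp)
[1] flags=0000 PL?T → r0=0x6a
[2] flags=0000 LE?F → skip
[3] flags=0000 HI?F → skip
[4] flags=1000 → (cmp)
[5] flags=1000 MI?T → r0=0xd9
[6] flags=1000 NE?T → r0=0x5b
[7] flags=1000 LT?T → r0=0x0a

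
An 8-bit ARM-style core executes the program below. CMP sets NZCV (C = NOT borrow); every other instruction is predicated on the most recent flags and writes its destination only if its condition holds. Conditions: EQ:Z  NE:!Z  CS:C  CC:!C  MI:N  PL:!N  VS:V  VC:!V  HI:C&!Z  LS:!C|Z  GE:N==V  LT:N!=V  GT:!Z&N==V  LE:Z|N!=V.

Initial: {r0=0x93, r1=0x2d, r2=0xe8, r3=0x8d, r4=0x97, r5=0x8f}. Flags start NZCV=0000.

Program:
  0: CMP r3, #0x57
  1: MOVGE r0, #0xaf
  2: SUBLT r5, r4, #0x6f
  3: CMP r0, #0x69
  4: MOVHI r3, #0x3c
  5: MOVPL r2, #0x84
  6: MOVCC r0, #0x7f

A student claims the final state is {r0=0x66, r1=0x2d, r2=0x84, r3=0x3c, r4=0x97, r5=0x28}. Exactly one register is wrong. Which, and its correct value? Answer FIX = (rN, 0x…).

FIX = (r0, 0x93)

0: ✓ CMP  NZCV=0011
1: · MOVGE
2: ✓ SUBLT  r5←0x28
3: ✓ CMP  NZCV=0011
4: ✓ MOVHI  r3←0x3c
5: ✓ MOVPL  r2←0x84
6: · MOVCC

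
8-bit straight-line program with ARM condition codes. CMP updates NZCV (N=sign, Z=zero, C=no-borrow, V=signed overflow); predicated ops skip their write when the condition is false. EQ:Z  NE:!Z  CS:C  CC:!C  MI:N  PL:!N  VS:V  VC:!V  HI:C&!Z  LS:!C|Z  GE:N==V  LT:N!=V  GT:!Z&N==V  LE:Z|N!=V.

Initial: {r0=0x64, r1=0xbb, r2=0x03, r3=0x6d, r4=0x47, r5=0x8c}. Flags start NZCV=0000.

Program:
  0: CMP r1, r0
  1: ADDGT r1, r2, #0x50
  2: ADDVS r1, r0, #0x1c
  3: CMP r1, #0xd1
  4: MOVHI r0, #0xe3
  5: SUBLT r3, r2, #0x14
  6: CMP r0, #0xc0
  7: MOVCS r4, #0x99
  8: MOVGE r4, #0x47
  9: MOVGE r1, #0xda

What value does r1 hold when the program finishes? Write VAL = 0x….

[0] flags=0011 → (cmp)
[1] flags=0011 GT?F → skip
[2] flags=0011 VS?T → r1=0x80
[3] flags=1000 → (cmp)
[4] flags=1000 HI?F → skip
[5] flags=1000 LT?T → r3=0xef
[6] flags=1001 → (cmp)
[7] flags=1001 CS?F → skip
[8] flags=1001 GE?T → r4=0x47
[9] flags=1001 GE?T → r1=0xda

VAL = 0xda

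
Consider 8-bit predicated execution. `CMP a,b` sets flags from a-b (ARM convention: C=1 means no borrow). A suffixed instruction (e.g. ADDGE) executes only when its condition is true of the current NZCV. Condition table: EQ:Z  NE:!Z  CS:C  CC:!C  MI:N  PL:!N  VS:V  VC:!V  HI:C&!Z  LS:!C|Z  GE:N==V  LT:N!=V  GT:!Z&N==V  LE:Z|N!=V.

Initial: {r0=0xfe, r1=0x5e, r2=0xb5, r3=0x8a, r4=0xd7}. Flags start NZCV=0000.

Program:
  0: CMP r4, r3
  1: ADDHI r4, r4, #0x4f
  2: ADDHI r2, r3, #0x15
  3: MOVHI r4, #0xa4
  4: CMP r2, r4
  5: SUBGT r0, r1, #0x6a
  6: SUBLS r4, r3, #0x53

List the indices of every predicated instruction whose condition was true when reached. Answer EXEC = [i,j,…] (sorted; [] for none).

0: ✓ CMP  NZCV=0010
1: ✓ ADDHI  r4←0x26
2: ✓ ADDHI  r2←0x9f
3: ✓ MOVHI  r4←0xa4
4: ✓ CMP  NZCV=1000
5: · SUBGT
6: ✓ SUBLS  r4←0x37

EXEC = [1,2,3,6]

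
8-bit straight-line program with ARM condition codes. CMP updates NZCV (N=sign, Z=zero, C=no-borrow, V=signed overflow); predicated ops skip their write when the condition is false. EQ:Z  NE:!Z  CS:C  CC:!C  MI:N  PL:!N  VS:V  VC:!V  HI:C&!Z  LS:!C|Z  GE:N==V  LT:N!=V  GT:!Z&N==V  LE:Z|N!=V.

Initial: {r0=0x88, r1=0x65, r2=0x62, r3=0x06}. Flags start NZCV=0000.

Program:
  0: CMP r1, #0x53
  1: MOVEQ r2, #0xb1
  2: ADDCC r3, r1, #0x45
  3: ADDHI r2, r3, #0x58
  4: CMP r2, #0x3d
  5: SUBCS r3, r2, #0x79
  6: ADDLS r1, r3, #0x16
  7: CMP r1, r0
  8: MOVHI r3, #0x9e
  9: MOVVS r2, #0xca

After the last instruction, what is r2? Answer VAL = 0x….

VAL = 0xca

0: ✓ CMP  NZCV=0010
1: · MOVEQ
2: · ADDCC
3: ✓ ADDHI  r2←0x5e
4: ✓ CMP  NZCV=0010
5: ✓ SUBCS  r3←0xe5
6: · ADDLS
7: ✓ CMP  NZCV=1001
8: · MOVHI
9: ✓ MOVVS  r2←0xca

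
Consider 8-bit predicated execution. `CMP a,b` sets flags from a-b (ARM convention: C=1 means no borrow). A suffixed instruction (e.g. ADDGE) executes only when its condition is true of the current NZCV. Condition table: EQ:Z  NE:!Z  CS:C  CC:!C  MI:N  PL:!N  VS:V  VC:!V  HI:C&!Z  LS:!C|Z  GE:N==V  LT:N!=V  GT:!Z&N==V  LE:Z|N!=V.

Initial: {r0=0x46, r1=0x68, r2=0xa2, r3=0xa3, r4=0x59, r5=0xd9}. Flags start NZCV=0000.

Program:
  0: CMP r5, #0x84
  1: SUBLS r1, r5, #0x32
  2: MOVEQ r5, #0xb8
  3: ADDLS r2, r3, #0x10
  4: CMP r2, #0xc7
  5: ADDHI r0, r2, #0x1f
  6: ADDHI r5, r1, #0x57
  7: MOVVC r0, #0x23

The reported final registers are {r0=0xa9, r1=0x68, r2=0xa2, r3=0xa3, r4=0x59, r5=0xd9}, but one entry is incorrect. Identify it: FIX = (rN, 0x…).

0: ✓ CMP  NZCV=0010
1: · SUBLS
2: · MOVEQ
3: · ADDLS
4: ✓ CMP  NZCV=1000
5: · ADDHI
6: · ADDHI
7: ✓ MOVVC  r0←0x23

FIX = (r0, 0x23)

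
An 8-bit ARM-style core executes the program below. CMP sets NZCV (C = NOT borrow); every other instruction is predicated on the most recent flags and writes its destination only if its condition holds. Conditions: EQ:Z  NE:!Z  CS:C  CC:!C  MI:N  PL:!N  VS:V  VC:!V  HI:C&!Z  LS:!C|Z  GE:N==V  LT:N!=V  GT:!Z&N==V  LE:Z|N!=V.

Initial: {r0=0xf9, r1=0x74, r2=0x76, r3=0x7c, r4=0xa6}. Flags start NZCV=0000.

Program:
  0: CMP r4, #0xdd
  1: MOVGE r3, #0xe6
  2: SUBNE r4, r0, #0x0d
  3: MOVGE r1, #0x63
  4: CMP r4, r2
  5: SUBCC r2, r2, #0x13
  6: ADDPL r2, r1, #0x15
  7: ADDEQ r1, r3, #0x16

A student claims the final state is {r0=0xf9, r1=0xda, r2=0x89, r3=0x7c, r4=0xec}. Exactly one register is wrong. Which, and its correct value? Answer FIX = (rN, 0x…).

[0] flags=1000 → (cmp)
[1] flags=1000 GE?F → skip
[2] flags=1000 NE?T → r4=0xec
[3] flags=1000 GE?F → skip
[4] flags=0011 → (cmp)
[5] flags=0011 CC?F → skip
[6] flags=0011 PL?T → r2=0x89
[7] flags=0011 EQ?F → skip

FIX = (r1, 0x74)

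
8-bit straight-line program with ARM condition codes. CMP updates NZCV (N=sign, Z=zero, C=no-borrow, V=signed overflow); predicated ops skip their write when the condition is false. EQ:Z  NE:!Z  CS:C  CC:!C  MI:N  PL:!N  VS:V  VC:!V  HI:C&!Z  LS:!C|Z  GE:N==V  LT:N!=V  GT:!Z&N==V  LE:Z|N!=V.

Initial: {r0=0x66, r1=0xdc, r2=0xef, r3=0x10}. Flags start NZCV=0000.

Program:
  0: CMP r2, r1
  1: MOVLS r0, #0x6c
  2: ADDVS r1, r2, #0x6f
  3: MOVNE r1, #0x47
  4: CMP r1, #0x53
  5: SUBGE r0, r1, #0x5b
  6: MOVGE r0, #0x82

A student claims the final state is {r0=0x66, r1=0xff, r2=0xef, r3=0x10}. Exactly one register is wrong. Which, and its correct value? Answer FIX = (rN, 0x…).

[0] flags=0010 → (cmp)
[1] flags=0010 LS?F → skip
[2] flags=0010 VS?F → skip
[3] flags=0010 NE?T → r1=0x47
[4] flags=1000 → (cmp)
[5] flags=1000 GE?F → skip
[6] flags=1000 GE?F → skip

FIX = (r1, 0x47)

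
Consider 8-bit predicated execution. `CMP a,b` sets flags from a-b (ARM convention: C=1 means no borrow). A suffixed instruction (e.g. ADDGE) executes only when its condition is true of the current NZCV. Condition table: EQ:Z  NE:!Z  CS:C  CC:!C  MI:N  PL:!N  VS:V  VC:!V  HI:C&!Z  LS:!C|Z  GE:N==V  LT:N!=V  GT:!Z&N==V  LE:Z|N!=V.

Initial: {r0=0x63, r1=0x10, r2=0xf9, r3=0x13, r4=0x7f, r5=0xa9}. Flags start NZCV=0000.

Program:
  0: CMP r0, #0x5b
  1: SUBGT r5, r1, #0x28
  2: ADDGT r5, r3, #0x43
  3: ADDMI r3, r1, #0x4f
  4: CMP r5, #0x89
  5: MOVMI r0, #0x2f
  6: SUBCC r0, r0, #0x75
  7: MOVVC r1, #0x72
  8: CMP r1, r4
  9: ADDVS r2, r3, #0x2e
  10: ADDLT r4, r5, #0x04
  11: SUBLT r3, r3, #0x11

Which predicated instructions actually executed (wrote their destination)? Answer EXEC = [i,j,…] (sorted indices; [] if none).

0: ✓ CMP  NZCV=0010
1: ✓ SUBGT  r5←0xe8
2: ✓ ADDGT  r5←0x56
3: · ADDMI
4: ✓ CMP  NZCV=1001
5: ✓ MOVMI  r0←0x2f
6: ✓ SUBCC  r0←0xba
7: · MOVVC
8: ✓ CMP  NZCV=1000
9: · ADDVS
10: ✓ ADDLT  r4←0x5a
11: ✓ SUBLT  r3←0x02

EXEC = [1,2,5,6,10,11]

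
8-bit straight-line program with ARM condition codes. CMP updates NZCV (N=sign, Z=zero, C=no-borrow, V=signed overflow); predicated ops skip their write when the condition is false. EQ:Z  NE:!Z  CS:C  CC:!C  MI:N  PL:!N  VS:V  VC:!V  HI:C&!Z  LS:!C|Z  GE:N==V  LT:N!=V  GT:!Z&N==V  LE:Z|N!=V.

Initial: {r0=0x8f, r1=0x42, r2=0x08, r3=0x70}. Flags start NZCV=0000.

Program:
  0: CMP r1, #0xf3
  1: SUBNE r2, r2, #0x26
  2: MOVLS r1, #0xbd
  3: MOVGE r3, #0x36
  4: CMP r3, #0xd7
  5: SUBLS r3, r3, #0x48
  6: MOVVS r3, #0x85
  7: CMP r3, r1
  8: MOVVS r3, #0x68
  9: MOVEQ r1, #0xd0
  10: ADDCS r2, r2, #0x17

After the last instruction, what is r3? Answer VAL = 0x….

[0] flags=0000 → (cmp)
[1] flags=0000 NE?T → r2=0xe2
[2] flags=0000 LS?T → r1=0xbd
[3] flags=0000 GE?T → r3=0x36
[4] flags=0000 → (cmp)
[5] flags=0000 LS?T → r3=0xee
[6] flags=0000 VS?F → skip
[7] flags=0010 → (cmp)
[8] flags=0010 VS?F → skip
[9] flags=0010 EQ?F → skip
[10] flags=0010 CS?T → r2=0xf9

VAL = 0xee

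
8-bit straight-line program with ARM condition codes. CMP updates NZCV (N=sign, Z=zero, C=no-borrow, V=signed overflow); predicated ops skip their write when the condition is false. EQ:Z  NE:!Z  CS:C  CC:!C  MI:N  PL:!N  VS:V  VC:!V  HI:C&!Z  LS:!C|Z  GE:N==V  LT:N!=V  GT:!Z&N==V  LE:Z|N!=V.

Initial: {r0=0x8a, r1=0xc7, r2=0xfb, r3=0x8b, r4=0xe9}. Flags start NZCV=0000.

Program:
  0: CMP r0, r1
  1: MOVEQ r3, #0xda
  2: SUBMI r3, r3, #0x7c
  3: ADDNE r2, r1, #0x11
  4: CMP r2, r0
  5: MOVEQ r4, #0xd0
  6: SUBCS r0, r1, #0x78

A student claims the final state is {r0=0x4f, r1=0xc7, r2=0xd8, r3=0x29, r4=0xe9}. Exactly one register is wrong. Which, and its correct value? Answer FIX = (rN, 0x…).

0: ✓ CMP  NZCV=1000
1: · MOVEQ
2: ✓ SUBMI  r3←0x0f
3: ✓ ADDNE  r2←0xd8
4: ✓ CMP  NZCV=0010
5: · MOVEQ
6: ✓ SUBCS  r0←0x4f

FIX = (r3, 0x0f)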